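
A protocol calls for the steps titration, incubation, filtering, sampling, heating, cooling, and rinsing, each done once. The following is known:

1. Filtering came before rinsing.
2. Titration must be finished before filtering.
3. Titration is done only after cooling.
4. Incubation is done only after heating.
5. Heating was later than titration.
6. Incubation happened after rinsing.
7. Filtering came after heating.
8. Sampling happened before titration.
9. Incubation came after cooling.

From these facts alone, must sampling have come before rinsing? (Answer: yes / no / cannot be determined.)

yes

Chain the constraints: sampling → titration → filtering → rinsing. Each link is directly stated, so sampling comes before rinsing.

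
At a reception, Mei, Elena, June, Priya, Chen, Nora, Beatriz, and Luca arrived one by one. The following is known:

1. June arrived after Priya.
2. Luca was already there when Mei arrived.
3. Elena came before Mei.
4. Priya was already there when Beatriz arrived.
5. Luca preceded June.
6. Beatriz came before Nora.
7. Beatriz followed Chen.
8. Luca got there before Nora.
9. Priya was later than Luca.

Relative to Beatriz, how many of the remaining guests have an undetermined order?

3

Forced before Beatriz: Chen, Luca, and Priya; forced after Beatriz: Nora.
That leaves Elena, June, and Mei with no forced order relative to Beatriz — 3.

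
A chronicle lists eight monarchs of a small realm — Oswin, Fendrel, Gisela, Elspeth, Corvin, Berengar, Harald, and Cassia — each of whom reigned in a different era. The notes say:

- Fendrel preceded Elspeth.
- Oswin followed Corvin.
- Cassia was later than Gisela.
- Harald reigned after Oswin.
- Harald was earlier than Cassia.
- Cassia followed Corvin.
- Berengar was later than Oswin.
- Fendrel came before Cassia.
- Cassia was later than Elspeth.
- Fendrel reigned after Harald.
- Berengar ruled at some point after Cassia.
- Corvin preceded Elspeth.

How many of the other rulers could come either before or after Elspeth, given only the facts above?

1

Forced before Elspeth: Corvin, Fendrel, Harald, and Oswin; forced after Elspeth: Berengar and Cassia.
That leaves Gisela with no forced order relative to Elspeth — 1.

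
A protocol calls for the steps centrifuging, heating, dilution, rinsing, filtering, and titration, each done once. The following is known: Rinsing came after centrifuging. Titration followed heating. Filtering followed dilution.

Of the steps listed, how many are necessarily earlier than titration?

Directly stated before titration: heating.
No chain forces centrifuging (or any of the others) ahead of titration.
That's heating — 1 in all.

1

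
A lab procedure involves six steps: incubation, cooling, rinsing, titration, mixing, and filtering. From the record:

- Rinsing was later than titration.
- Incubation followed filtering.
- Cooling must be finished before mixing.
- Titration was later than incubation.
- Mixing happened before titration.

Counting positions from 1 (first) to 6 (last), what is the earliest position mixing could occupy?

2

Cooling must come before mixing — 1 forced predecessor.
Nothing else is forced ahead of mixing, so its earliest slot is position 1 + 1 = 2.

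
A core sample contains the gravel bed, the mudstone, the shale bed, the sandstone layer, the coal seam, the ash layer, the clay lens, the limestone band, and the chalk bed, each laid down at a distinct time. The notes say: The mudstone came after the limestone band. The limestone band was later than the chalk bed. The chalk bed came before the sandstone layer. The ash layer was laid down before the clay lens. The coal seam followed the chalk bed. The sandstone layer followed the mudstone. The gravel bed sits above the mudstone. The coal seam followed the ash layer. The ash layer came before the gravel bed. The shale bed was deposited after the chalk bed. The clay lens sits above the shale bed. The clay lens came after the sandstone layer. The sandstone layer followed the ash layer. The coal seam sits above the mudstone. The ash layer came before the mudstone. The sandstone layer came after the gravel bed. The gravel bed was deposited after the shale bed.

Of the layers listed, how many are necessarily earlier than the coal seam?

4

Directly stated before the coal seam: the ash layer, the chalk bed, and the mudstone.
The limestone band reaches the coal seam via the limestone band → the mudstone → the coal seam.
That's the ash layer, the chalk bed, the limestone band, and the mudstone — 4 in all.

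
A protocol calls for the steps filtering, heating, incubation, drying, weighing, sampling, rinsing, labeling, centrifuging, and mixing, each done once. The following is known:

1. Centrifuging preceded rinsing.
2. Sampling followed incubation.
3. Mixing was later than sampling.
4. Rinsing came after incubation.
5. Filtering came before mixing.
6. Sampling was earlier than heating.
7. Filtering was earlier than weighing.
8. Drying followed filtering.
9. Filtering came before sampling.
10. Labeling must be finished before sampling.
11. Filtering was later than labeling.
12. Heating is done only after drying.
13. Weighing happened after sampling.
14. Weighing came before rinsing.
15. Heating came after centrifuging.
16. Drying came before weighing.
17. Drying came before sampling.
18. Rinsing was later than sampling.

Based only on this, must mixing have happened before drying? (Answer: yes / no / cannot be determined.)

no

Tracing the constraints gives drying → sampling → mixing, so drying must come before mixing.
That means mixing cannot be before drying.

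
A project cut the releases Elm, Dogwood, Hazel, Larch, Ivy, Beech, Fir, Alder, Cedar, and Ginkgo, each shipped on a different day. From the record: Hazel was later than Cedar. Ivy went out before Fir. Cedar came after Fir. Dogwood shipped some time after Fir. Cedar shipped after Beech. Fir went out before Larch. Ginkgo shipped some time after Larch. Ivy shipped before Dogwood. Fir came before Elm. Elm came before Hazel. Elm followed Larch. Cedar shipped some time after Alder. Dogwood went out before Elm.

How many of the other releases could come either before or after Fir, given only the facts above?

Forced before Fir: Ivy; forced after Fir: Cedar, Dogwood, Elm, Ginkgo, Hazel, and Larch.
That leaves Alder and Beech with no forced order relative to Fir — 2.

2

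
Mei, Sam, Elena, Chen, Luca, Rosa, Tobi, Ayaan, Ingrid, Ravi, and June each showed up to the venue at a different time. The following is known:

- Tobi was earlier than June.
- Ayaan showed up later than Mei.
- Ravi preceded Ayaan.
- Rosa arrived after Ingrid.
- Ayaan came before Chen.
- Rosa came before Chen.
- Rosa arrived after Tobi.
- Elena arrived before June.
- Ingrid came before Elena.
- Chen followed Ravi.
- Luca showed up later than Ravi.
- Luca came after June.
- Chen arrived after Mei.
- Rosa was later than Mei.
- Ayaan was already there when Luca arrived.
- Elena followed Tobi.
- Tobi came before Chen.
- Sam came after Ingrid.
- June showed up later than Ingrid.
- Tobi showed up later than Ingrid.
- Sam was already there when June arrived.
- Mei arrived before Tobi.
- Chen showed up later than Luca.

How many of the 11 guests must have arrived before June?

5

Directly stated before June: Elena, Ingrid, Sam, and Tobi.
Mei reaches June via Mei → Tobi → June.
That's Elena, Ingrid, Mei, Sam, and Tobi — 5 in all.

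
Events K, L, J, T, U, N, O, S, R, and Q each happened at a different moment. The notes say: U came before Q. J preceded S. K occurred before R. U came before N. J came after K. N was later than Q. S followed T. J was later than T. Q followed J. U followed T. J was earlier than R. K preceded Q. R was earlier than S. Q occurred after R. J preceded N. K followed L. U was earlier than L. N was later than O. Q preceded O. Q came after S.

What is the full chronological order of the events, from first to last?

T, U, L, K, J, R, S, Q, O, N

The constraints fix every adjacent pair, so only one ordering works:
T → U → L → K → J → R → S → Q → O → N.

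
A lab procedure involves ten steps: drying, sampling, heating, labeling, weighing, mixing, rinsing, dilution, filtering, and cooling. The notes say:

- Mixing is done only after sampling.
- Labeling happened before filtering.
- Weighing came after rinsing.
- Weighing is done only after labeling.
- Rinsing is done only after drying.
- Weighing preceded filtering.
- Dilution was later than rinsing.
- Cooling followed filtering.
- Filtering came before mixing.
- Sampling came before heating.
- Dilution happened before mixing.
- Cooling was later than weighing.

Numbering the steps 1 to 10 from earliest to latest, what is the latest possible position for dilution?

9

Dilution must come before mixing — 1 step forced after it.
Everything else can be placed before dilution in some valid order, so dilution can sit as late as position 10 − 1 = 9.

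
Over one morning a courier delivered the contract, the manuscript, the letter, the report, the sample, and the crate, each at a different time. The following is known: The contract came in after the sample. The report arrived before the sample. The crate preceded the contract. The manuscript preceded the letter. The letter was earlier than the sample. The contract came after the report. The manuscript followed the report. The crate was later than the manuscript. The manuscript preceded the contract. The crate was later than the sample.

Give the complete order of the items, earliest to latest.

the report, the manuscript, the letter, the sample, the crate, the contract

The constraints fix every adjacent pair, so only one ordering works:
the report → the manuscript → the letter → the sample → the crate → the contract.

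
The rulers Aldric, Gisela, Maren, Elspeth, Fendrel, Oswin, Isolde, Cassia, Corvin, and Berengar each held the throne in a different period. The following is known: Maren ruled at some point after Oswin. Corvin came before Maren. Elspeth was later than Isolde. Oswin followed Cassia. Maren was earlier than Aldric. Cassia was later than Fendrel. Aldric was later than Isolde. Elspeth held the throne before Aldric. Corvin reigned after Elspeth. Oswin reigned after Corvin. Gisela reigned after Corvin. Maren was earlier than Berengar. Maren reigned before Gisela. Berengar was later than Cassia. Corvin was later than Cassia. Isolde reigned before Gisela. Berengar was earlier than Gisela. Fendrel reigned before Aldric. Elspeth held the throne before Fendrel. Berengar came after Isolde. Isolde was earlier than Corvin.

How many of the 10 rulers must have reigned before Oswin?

Directly stated before Oswin: Cassia and Corvin.
Elspeth reaches Oswin via Elspeth → Corvin → Oswin.
Fendrel reaches Oswin via Fendrel → Cassia → Oswin.
Isolde reaches Oswin via Isolde → Corvin → Oswin.
That's Cassia, Corvin, Elspeth, Fendrel, and Isolde — 5 in all.

5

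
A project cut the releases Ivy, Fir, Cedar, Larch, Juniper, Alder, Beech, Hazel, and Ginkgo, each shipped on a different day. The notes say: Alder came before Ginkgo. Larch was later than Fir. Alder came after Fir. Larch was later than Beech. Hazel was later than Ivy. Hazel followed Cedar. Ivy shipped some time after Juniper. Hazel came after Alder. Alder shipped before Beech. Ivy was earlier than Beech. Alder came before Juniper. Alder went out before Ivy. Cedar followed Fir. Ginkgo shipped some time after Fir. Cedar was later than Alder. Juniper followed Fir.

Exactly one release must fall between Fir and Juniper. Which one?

Alder

Tracing the constraints gives Fir → Alder → Juniper, so Alder sits after Fir and before Juniper.
No other release is forced both after Fir and before Juniper.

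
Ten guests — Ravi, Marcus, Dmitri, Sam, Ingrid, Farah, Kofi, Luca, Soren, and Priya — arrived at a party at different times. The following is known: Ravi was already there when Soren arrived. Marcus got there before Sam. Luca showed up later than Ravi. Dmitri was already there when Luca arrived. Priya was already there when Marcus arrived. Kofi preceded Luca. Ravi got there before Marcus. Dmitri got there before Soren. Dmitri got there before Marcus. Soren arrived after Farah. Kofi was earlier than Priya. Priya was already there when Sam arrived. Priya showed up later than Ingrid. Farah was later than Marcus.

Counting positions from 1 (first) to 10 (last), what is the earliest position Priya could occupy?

Ingrid and Kofi must both come before Priya — 2 forced predecessors.
Nothing else is forced ahead of Priya, so their earliest slot is position 2 + 1 = 3.

3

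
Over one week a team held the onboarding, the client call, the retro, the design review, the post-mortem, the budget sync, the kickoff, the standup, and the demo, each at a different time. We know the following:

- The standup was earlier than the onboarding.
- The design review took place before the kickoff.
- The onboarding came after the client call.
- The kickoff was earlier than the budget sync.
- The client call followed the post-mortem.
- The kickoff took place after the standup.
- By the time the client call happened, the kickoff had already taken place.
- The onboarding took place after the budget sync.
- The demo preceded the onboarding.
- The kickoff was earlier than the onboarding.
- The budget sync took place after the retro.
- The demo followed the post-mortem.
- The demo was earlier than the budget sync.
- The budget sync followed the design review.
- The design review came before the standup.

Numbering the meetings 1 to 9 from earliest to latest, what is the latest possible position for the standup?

The standup must come before the budget sync, the client call, the kickoff, and the onboarding — 4 meetings forced after it.
Everything else can be placed before the standup in some valid order, so the standup can sit as late as position 9 − 4 = 5.

5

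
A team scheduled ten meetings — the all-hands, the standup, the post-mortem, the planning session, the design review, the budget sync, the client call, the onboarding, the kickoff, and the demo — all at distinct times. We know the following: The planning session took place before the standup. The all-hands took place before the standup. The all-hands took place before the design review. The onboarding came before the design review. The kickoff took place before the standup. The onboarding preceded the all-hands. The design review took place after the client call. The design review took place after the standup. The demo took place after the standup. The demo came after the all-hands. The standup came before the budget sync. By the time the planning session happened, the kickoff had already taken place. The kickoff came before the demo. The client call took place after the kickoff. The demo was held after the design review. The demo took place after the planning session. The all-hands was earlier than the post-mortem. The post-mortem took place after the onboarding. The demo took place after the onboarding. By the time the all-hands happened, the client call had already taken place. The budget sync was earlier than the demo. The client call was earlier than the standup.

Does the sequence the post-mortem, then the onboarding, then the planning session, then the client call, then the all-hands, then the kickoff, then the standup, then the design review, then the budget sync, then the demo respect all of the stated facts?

no

The constraints require the kickoff before the planning session, but in the proposed sequence the planning session appears ahead of the kickoff. That one violation is enough.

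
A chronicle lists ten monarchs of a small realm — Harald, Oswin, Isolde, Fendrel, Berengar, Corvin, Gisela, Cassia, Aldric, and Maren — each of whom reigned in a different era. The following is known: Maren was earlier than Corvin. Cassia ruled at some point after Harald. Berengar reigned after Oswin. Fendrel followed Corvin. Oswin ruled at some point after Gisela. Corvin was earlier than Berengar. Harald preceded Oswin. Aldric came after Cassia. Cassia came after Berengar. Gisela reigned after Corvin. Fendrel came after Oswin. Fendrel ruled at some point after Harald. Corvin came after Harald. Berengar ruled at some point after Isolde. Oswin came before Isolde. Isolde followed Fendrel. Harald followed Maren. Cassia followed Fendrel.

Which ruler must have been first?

Maren

Maren has a chain of constraints placing them before every other ruler, so Maren must be first.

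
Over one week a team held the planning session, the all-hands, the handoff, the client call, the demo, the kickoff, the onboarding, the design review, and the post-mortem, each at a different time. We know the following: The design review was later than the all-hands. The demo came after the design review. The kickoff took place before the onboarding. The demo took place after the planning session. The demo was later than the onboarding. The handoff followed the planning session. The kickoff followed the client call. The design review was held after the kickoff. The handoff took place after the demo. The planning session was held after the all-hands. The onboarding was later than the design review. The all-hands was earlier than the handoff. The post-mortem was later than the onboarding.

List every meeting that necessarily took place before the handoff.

Directly stated before the handoff: the all-hands, the demo, and the planning session.
The client call reaches the handoff via the client call → the kickoff → the onboarding → the demo → the handoff.
The design review reaches the handoff via the design review → the demo → the handoff.
The kickoff reaches the handoff via the kickoff → the onboarding → the demo → the handoff.
Likewise the onboarding reaches the handoff by chaining the stated constraints.
No chain forces the post-mortem ahead of the handoff.

the all-hands, the client call, the demo, the design review, the kickoff, the onboarding, the planning session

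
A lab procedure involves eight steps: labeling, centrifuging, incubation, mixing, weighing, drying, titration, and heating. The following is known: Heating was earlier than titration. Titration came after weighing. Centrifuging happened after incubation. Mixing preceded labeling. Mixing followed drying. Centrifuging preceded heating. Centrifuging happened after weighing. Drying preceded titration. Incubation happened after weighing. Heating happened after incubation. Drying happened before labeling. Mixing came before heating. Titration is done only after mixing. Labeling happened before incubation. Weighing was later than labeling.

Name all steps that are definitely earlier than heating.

centrifuging, drying, incubation, labeling, mixing, weighing

Directly stated before heating: centrifuging, incubation, and mixing.
Drying reaches heating via drying → mixing → heating.
Labeling reaches heating via labeling → incubation → heating.
Weighing reaches heating via weighing → centrifuging → heating.
No chain forces titration ahead of heating.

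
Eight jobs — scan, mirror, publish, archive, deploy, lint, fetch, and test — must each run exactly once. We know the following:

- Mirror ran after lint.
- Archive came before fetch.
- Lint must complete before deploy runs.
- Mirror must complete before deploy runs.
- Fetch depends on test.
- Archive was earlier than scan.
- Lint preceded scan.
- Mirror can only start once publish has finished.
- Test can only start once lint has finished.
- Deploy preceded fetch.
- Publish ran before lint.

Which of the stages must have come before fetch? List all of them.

archive, deploy, lint, mirror, publish, test

Directly stated before fetch: archive, deploy, and test.
Lint reaches fetch via lint → test → fetch.
Mirror reaches fetch via mirror → deploy → fetch.
Publish reaches fetch via publish → mirror → deploy → fetch.
No chain forces scan ahead of fetch.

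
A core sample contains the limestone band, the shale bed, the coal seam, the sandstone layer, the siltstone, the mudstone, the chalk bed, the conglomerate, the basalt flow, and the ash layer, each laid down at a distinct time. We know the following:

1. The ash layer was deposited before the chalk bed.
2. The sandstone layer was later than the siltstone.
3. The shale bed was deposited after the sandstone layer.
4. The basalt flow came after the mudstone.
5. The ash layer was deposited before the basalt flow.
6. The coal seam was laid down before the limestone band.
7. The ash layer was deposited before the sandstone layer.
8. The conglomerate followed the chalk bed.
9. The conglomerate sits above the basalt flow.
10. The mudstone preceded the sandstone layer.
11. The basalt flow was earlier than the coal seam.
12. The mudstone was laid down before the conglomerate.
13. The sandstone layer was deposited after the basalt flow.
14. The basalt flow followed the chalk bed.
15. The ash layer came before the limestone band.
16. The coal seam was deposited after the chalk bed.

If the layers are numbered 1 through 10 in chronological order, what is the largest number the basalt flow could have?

5

The basalt flow must come before the coal seam, the conglomerate, the limestone band, the sandstone layer, and the shale bed — 5 layers forced after it.
Everything else can be placed before the basalt flow in some valid order, so the basalt flow can sit as late as position 10 − 5 = 5.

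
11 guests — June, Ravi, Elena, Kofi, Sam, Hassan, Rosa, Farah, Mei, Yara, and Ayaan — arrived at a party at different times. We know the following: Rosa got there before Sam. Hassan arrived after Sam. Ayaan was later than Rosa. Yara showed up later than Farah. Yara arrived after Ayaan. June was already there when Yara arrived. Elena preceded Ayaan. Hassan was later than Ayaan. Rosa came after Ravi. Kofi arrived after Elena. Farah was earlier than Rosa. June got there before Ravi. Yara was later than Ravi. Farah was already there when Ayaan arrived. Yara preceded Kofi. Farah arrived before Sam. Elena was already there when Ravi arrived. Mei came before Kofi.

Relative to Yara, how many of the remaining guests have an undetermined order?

Forced before Yara: Ayaan, Elena, Farah, June, Ravi, and Rosa; forced after Yara: Kofi.
That leaves Hassan, Mei, and Sam with no forced order relative to Yara — 3.

3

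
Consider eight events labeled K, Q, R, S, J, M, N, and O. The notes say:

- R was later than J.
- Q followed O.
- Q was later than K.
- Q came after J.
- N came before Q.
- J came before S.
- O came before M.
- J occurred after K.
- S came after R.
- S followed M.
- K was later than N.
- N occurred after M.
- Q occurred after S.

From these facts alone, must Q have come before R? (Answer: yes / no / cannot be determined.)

no

Tracing the constraints gives R → S → Q, so R must come before Q.
That means Q cannot be before R.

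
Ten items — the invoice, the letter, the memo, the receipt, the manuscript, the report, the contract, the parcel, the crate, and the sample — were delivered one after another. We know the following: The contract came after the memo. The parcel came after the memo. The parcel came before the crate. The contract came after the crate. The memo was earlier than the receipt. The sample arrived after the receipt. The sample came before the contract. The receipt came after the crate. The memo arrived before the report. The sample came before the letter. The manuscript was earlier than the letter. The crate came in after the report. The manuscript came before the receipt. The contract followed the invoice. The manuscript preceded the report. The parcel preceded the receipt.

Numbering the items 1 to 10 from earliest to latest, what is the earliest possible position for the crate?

The manuscript, the memo, the parcel, and the report must all come before the crate — 4 forced predecessors.
Nothing else is forced ahead of the crate, so its earliest slot is position 4 + 1 = 5.

5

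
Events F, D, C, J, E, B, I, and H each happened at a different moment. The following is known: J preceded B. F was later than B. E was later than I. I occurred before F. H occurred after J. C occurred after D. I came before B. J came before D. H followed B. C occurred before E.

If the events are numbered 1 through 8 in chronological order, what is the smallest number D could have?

J must come before D — 1 forced predecessor.
Nothing else is forced ahead of D, so its earliest slot is position 1 + 1 = 2.

2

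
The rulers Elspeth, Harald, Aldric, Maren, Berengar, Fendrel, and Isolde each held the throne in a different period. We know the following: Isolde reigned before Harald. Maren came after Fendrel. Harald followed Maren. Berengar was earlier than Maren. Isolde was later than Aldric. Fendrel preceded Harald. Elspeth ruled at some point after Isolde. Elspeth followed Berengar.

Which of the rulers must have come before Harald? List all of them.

Directly stated before Harald: Fendrel, Isolde, and Maren.
Aldric reaches Harald via Aldric → Isolde → Harald.
Berengar reaches Harald via Berengar → Maren → Harald.
No chain forces Elspeth ahead of Harald.

Aldric, Berengar, Fendrel, Isolde, Maren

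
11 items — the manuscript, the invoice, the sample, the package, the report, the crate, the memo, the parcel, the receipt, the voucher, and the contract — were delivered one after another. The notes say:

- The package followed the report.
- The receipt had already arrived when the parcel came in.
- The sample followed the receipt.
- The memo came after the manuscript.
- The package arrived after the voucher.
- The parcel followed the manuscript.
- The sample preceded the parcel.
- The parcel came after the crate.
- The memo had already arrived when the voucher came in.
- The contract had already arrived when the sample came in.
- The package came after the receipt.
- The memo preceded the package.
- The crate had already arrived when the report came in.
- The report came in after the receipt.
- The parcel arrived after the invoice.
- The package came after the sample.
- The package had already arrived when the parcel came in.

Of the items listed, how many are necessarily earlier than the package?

Directly stated before the package: the memo, the receipt, the report, the sample, and the voucher.
The contract reaches the package via the contract → the sample → the package.
The crate reaches the package via the crate → the report → the package.
The manuscript reaches the package via the manuscript → the memo → the package.
No chain forces the invoice (or any of the others) ahead of the package.
That's the contract, the crate, the manuscript, the memo, the receipt, the report, the sample, and the voucher — 8 in all.

8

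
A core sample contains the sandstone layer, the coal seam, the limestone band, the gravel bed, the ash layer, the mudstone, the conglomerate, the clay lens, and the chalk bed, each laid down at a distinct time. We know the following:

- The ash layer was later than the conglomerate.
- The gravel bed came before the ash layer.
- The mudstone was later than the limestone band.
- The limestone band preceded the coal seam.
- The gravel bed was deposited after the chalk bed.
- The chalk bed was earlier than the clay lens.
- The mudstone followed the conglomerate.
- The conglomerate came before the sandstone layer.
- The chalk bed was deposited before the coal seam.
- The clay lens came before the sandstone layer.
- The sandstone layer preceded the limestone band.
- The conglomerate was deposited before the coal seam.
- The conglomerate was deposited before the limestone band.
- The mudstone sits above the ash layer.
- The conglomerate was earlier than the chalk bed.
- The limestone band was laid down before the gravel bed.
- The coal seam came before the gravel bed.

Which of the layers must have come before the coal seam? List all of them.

the chalk bed, the clay lens, the conglomerate, the limestone band, the sandstone layer

Directly stated before the coal seam: the chalk bed, the conglomerate, and the limestone band.
The clay lens reaches the coal seam via the clay lens → the sandstone layer → the limestone band → the coal seam.
The sandstone layer reaches the coal seam via the sandstone layer → the limestone band → the coal seam.
No chain forces the ash layer (or any of the others) ahead of the coal seam.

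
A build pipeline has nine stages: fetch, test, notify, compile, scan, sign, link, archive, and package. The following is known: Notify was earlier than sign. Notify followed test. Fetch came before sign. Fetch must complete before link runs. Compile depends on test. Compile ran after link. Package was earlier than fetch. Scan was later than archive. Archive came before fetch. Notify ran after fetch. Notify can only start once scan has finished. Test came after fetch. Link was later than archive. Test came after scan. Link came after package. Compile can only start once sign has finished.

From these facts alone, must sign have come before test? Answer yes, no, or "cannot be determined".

Tracing the constraints gives test → notify → sign, so test must come before sign.
That means sign cannot be before test.

no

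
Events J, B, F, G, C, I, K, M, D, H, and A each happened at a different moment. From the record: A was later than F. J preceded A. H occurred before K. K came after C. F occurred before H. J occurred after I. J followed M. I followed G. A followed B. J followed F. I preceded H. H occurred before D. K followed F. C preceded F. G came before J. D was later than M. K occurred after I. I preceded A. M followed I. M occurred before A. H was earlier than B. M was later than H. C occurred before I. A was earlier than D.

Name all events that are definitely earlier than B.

C, F, G, H, I

Directly stated before B: H.
C reaches B via C → F → H → B.
F reaches B via F → H → B.
G reaches B via G → I → H → B.
Likewise I reaches B by chaining the stated constraints.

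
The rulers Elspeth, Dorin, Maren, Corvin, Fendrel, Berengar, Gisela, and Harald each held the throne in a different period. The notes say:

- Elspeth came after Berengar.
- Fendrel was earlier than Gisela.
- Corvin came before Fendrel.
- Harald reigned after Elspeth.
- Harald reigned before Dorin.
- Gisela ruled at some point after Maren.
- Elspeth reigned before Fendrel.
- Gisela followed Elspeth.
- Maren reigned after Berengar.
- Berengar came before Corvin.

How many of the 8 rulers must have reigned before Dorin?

3

Directly stated before Dorin: Harald.
Berengar reaches Dorin via Berengar → Elspeth → Harald → Dorin.
Elspeth reaches Dorin via Elspeth → Harald → Dorin.
No chain forces Fendrel (or any of the others) ahead of Dorin.
That's Berengar, Elspeth, and Harald — 3 in all.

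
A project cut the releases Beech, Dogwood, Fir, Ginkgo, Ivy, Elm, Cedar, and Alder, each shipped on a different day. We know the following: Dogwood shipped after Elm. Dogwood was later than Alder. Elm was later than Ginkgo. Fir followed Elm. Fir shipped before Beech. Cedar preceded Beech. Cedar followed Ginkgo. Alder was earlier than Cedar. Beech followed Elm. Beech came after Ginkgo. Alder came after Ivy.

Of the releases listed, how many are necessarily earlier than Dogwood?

Directly stated before Dogwood: Alder and Elm.
Ginkgo reaches Dogwood via Ginkgo → Elm → Dogwood.
Ivy reaches Dogwood via Ivy → Alder → Dogwood.
No chain forces Beech (or any of the others) ahead of Dogwood.
That's Alder, Elm, Ginkgo, and Ivy — 4 in all.

4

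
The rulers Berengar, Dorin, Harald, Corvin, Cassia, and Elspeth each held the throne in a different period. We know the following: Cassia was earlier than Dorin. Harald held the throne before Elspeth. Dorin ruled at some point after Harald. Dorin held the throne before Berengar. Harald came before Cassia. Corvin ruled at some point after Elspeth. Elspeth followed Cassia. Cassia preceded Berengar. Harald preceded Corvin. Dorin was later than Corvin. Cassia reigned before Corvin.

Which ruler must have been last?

Berengar

Every other ruler has a chain of constraints placing them before Berengar, so Berengar is last.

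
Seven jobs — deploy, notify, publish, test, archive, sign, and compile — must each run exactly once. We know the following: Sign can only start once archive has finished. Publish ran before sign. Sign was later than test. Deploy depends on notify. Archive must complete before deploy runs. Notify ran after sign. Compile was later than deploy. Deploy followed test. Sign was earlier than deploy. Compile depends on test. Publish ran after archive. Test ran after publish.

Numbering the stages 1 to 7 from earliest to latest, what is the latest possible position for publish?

2

Publish must come before compile, deploy, notify, sign, and test — 5 stages forced after it.
Everything else can be placed before publish in some valid order, so publish can sit as late as position 7 − 5 = 2.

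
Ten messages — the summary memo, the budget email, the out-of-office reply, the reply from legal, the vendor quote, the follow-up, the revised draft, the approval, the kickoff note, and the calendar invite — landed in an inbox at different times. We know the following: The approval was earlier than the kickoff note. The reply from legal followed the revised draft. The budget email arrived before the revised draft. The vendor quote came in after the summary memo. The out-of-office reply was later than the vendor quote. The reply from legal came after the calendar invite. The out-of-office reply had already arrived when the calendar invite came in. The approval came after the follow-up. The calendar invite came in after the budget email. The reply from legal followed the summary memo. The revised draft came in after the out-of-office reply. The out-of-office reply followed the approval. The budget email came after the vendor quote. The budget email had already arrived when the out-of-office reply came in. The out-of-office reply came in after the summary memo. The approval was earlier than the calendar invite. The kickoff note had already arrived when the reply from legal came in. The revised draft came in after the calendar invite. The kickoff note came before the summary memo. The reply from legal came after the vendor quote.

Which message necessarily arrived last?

the reply from legal

Every other message has a chain of constraints placing it before the reply from legal, so the reply from legal is last.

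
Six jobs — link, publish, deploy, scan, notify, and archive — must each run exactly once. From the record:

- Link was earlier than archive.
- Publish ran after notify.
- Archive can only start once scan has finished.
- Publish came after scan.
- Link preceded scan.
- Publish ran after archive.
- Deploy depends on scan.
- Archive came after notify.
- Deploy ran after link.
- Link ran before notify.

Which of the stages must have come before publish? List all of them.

Directly stated before publish: archive, notify, and scan.
Link reaches publish via link → scan → publish.

archive, link, notify, scan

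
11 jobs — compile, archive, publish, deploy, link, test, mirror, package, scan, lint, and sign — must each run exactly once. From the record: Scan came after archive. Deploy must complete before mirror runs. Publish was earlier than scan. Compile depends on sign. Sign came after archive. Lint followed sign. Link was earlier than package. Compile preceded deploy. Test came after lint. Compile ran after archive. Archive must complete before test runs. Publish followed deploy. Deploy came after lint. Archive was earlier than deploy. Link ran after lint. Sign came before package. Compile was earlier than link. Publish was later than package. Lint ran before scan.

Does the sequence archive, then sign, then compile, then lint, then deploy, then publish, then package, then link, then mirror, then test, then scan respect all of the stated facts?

The constraints require package before publish, but in the proposed sequence publish appears ahead of package. That one violation is enough.

no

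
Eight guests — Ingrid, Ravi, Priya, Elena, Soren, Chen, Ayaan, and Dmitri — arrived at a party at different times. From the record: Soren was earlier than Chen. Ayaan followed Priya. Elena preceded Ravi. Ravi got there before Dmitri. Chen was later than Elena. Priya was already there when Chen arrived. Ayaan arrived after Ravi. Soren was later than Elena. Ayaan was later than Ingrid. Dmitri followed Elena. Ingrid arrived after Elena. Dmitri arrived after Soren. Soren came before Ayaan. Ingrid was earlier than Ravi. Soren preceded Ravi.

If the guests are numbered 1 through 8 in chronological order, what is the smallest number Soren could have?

2

Elena must come before Soren — 1 forced predecessor.
Nothing else is forced ahead of Soren, so their earliest slot is position 1 + 1 = 2.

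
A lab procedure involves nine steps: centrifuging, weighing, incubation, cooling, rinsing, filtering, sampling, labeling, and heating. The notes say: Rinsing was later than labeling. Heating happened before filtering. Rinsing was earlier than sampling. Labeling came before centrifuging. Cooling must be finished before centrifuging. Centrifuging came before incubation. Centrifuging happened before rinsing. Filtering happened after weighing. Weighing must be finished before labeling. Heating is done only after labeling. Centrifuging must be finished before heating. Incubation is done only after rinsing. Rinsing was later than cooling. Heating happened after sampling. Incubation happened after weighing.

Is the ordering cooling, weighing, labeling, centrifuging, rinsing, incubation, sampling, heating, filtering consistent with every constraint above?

yes

Check each stated constraint against the proposed order — e.g. labeling is ahead of heating; weighing is ahead of filtering. Every pair is in the required order; nothing is violated.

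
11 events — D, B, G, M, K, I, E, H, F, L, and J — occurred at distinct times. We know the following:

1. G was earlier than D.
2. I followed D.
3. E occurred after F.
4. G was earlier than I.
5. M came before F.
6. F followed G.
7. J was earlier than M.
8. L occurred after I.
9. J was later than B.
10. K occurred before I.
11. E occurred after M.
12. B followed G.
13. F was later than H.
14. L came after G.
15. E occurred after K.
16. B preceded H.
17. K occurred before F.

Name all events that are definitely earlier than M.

Directly stated before M: J.
B reaches M via B → J → M.
G reaches M via G → B → J → M.
No chain forces H (or any of the others) ahead of M.

B, G, J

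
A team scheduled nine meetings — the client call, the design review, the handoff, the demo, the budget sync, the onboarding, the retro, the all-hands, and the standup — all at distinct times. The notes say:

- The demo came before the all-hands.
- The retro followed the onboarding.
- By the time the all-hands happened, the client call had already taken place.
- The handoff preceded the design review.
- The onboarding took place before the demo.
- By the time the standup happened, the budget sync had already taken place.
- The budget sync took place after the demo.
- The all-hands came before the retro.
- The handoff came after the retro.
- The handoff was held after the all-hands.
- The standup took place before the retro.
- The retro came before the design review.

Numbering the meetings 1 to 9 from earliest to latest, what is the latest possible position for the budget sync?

5

The budget sync must come before the design review, the handoff, the retro, and the standup — 4 meetings forced after it.
Everything else can be placed before the budget sync in some valid order, so the budget sync can sit as late as position 9 − 4 = 5.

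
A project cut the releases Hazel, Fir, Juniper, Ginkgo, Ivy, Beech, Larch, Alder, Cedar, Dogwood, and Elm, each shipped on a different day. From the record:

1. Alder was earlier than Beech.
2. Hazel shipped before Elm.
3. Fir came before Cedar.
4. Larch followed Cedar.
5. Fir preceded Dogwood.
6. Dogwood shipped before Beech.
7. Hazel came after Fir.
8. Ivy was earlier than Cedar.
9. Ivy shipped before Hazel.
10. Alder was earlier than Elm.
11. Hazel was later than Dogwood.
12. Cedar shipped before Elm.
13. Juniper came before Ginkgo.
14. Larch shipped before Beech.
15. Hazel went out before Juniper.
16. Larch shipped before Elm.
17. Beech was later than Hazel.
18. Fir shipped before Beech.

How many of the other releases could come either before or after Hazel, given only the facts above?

3

Forced before Hazel: Dogwood, Fir, and Ivy; forced after Hazel: Beech, Elm, Ginkgo, and Juniper.
That leaves Alder, Cedar, and Larch with no forced order relative to Hazel — 3.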